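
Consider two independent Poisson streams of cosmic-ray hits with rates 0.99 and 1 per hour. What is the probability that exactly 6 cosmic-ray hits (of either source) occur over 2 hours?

Independent Poisson processes superpose: combined rate λ = 0.99 + 1 = 1.99 per hour.
Over the interval, μ = 1.99 × 2 = 3.98 (2 hours).
P(N = 6) = e^(−3.98) · 3.98^6/6! ≈ 0.1032.

0.1032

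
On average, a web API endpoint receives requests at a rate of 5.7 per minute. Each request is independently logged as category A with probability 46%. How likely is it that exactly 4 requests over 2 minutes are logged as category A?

Thinning: the requests that are logged as category A themselves form a Poisson process with rate 0.46 × 5.7 = 2.622 per minute.
Over the interval, μ = 2.622 × 2 = 5.244 (2 minutes).
P(N = 4) = e^(−5.244) · 5.244^4/4! ≈ 0.1663.

0.1663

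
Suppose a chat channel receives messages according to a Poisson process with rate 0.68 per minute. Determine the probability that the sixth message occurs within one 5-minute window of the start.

Over the interval, μ = 0.68 × 5 = 3.4 (a 5-minute window = 5 minutes).
The sixth arrival falls in the interval iff at least 6 events occur there: P(S_6 ≤ t) = P(N ≥ 6) = 1 − P(N ≤ 5) ≈ 0.1295.

0.1295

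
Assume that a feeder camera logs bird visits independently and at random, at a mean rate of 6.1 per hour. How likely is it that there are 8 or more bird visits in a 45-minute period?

Over the interval, μ = 6.1 × 0.75 = 4.575 (a 45-minute period = 0.75 hours).
P(N ≥ 8) = 1 − P(N ≤ 7) = 1 − Σ_{j=0}^{7} e^(−μ) μ^j/j! ≈ 0.0929.

0.0929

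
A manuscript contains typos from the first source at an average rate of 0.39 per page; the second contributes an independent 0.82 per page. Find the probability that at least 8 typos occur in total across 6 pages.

Independent Poisson processes superpose: combined rate λ = 0.39 + 0.82 = 1.21 per page.
Over the interval, μ = 1.21 × 6 = 7.26 (6 pages).
P(N ≥ 8) = 1 − P(N ≤ 7) ≈ 0.4400.

0.4400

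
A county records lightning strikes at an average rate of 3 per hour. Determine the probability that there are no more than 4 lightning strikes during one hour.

With mean μ = 3 per hour,
P(N ≤ 4) = Σ_{j=0}^{4} e^(−μ) μ^j/j! ≈ 0.8153.

0.8153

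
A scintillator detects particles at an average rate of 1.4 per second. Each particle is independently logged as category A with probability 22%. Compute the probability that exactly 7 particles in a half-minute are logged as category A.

0.1108

Thinning: the particles that are logged as category A themselves form a Poisson process with rate 0.22 × 1.4 = 0.308 per second.
Over the interval, μ = 0.308 × 30 = 9.24 (a half-minute = 30 seconds).
P(N = 7) = e^(−9.24) · 9.24^7/7! ≈ 0.1108.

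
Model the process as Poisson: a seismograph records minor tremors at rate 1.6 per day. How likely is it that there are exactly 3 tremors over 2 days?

Over the interval, μ = 1.6 × 2 = 3.2 (2 days).
P(N = 3) = e^(−μ) μ^3/3! = e^(−3.2) · 3.2^3/6 ≈ 0.2226.

0.2226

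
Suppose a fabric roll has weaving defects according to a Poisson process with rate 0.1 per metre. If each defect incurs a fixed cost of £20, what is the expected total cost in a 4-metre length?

£8

E[N] = 0.1 × 4 = 0.4 (a 4-metre length = 4 metres); E[cost] = 0.4 × £20 = £8.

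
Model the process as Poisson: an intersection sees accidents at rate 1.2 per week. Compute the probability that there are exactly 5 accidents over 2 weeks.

Over the interval, μ = 1.2 × 2 = 2.4 (2 weeks).
P(N = 5) = e^(−μ) μ^5/5! = e^(−2.4) · 2.4^5/120 ≈ 0.0602.

0.0602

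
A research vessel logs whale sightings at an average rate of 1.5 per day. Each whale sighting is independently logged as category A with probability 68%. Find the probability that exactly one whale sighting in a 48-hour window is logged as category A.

0.2653

Thinning: the whale sightings that are logged as category A themselves form a Poisson process with rate 0.68 × 1.5 = 1.02 per day.
Over the interval, μ = 1.02 × 2 = 2.04 (a 48-hour window = 2 days).
P(N = 1) = e^(−2.04) · 2.04^1/1! ≈ 0.2653.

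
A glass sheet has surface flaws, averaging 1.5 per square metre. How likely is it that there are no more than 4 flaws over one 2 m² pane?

Over the interval, μ = 1.5 × 2 = 3 (a 2 m² pane = 2 square metres).
P(N ≤ 4) = Σ_{j=0}^{4} e^(−μ) μ^j/j! ≈ 0.8153.

0.8153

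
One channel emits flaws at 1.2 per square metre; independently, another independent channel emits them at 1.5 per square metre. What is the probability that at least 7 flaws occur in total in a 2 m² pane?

0.2983

Independent Poisson processes superpose: combined rate λ = 1.2 + 1.5 = 2.7 per square metre.
Over the interval, μ = 2.7 × 2 = 5.4 (a 2 m² pane = 2 square metres).
P(N ≥ 7) = 1 − P(N ≤ 6) ≈ 0.2983.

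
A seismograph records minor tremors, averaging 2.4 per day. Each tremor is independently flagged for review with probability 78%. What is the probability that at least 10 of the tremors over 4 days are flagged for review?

0.2222

Thinning: the tremors that are flagged for review themselves form a Poisson process with rate 0.78 × 2.4 = 1.872 per day.
Over the interval, μ = 1.872 × 4 = 7.488 (4 days).
P(N ≥ 10) = 1 − P(N ≤ 9) ≈ 0.2222.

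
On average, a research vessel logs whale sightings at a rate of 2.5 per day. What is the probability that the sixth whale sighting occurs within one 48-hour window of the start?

Over the interval, μ = 2.5 × 2 = 5 (a 48-hour window = 2 days).
The sixth arrival falls in the interval iff at least 6 events occur there: P(S_6 ≤ t) = P(N ≥ 6) = 1 − P(N ≤ 5) ≈ 0.3840.

0.3840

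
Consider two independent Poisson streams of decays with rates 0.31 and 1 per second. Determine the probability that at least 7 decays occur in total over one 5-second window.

Independent Poisson processes superpose: combined rate λ = 0.31 + 1 = 1.31 per second.
Over the interval, μ = 1.31 × 5 = 6.55 (a 5-second window = 5 seconds).
P(N ≥ 7) = 1 − P(N ≤ 6) ≈ 0.4813.

0.4813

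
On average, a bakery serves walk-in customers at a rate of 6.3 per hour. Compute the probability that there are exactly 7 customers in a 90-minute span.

Over the interval, μ = 6.3 × 1.5 = 9.45 (a 90-minute span = 1.5 hours).
P(N = 7) = e^(−μ) μ^7/7! = e^(−9.45) · 9.45^7/5040 ≈ 0.1051.

0.1051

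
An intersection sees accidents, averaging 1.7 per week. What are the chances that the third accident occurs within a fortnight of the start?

0.6603

Over the interval, μ = 1.7 × 2 = 3.4 (a fortnight = 2 weeks).
The third arrival falls in the interval iff at least 3 events occur there: P(S_3 ≤ t) = P(N ≥ 3) = 1 − P(N ≤ 2) ≈ 0.6603.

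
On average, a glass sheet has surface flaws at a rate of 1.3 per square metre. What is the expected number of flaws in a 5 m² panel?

E[N] = λt = 1.3 × 5 = 6.5 (a 5 m² panel = 5 square metres).

6.5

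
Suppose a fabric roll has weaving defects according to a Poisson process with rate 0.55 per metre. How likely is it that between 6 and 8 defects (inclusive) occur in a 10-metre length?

0.3654

Over the interval, μ = 0.55 × 10 = 5.5 (a 10-metre length = 10 metres).
P(6 ≤ N ≤ 8) = Σ_{j=6}^{8} e^(−5.5) · 5.5^j/j! ≈ 0.3654.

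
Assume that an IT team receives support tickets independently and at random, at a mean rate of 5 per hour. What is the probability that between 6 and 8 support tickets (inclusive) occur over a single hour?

0.3159

With mean μ = 5 per hour,
P(6 ≤ N ≤ 8) = Σ_{j=6}^{8} e^(−5) · 5^j/j! ≈ 0.3159.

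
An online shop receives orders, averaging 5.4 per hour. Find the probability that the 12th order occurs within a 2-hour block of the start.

Over the interval, μ = 5.4 × 2 = 10.8 (a 2-hour block = 2 hours).
The 12th arrival falls in the interval iff at least 12 events occur there: P(S_12 ≤ t) = P(N ≥ 12) = 1 − P(N ≤ 11) ≈ 0.3969.

0.3969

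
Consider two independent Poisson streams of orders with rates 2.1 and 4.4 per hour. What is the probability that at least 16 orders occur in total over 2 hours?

0.2364

Independent Poisson processes superpose: combined rate λ = 2.1 + 4.4 = 6.5 per hour.
Over the interval, μ = 6.5 × 2 = 13 (2 hours).
P(N ≥ 16) = 1 − P(N ≤ 15) ≈ 0.2364.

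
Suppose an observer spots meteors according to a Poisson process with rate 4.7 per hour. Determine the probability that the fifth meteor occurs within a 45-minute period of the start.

0.2793

Over the interval, μ = 4.7 × 0.75 = 3.525 (a 45-minute period = 0.75 hours).
The fifth arrival falls in the interval iff at least 5 events occur there: P(S_5 ≤ t) = P(N ≥ 5) = 1 − P(N ≤ 4) ≈ 0.2793.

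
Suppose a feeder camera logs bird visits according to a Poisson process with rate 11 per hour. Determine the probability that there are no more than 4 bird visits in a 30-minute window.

0.3575

Over the interval, μ = 11 × 0.5 = 5.5 (a 30-minute window = 0.5 hours).
P(N ≤ 4) = Σ_{j=0}^{4} e^(−μ) μ^j/j! ≈ 0.3575.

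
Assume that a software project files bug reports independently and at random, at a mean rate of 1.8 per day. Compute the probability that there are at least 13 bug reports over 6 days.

0.2896

Over the interval, μ = 1.8 × 6 = 10.8 (6 days).
P(N ≥ 13) = 1 − P(N ≤ 12) = 1 − Σ_{j=0}^{12} e^(−μ) μ^j/j! ≈ 0.2896.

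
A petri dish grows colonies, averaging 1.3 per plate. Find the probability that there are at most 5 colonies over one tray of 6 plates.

0.2103

Over the interval, μ = 1.3 × 6 = 7.8 (a tray of 6 plates = 6 plates).
P(N ≤ 5) = Σ_{j=0}^{5} e^(−μ) μ^j/j! ≈ 0.2103.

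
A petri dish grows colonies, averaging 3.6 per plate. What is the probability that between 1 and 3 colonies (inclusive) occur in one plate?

With mean μ = 3.6 per plate,
P(1 ≤ N ≤ 3) = Σ_{j=1}^{3} e^(−3.6) · 3.6^j/j! ≈ 0.4879.

0.4879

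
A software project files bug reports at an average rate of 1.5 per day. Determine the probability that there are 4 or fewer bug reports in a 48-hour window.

0.8153

Over the interval, μ = 1.5 × 2 = 3 (a 48-hour window = 2 days).
P(N ≤ 4) = Σ_{j=0}^{4} e^(−μ) μ^j/j! ≈ 0.8153.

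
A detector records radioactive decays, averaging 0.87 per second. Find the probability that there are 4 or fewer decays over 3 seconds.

Over the interval, μ = 0.87 × 3 = 2.61 (3 seconds).
P(N ≤ 4) = Σ_{j=0}^{4} e^(−μ) μ^j/j! ≈ 0.8760.

0.8760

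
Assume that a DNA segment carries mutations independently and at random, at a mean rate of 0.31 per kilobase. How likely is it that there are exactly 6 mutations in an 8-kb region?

0.0271

Over the interval, μ = 0.31 × 8 = 2.48 (an 8-kb region = 8 kilobases).
P(N = 6) = e^(−μ) μ^6/6! = e^(−2.48) · 2.48^6/720 ≈ 0.0271.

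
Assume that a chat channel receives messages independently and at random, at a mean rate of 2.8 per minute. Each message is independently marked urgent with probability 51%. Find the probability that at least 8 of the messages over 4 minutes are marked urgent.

Thinning: the messages that are marked urgent themselves form a Poisson process with rate 0.51 × 2.8 = 1.428 per minute.
Over the interval, μ = 1.428 × 4 = 5.712 (4 minutes).
P(N ≥ 8) = 1 − P(N ≤ 7) ≈ 0.2174.

0.2174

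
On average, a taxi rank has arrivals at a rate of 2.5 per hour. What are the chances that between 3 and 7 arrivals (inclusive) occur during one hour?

0.4519

With mean μ = 2.5 per hour,
P(3 ≤ N ≤ 7) = Σ_{j=3}^{7} e^(−2.5) · 2.5^j/j! ≈ 0.4519.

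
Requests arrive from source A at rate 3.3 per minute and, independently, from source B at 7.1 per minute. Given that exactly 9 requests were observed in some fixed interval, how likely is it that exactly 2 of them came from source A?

0.2505

Given the total, each event is independently from source A with probability p = λ_A/(λ_A+λ_B) = 3.3/10.4 ≈ 0.3173.
So K ~ Binomial(9, 3.3/10.4): P(K = 2) = C(9,2) · (3.3/10.4)^2 · (7.1/10.4)^7 ≈ 0.2505.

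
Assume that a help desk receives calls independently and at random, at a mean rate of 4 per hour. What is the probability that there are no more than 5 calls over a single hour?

0.7851

With mean μ = 4 per hour,
P(N ≤ 5) = Σ_{j=0}^{5} e^(−μ) μ^j/j! ≈ 0.7851.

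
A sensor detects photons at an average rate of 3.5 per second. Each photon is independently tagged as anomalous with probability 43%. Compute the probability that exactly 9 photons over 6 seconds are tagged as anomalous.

0.1317

Thinning: the photons that are tagged as anomalous themselves form a Poisson process with rate 0.43 × 3.5 = 1.505 per second.
Over the interval, μ = 1.505 × 6 = 9.03 (6 seconds).
P(N = 9) = e^(−9.03) · 9.03^9/9! ≈ 0.1317.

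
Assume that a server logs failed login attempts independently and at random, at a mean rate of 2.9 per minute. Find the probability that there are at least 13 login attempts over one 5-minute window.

Over the interval, μ = 2.9 × 5 = 14.5 (a 5-minute window = 5 minutes).
P(N ≥ 13) = 1 − P(N ≤ 12) = 1 − Σ_{j=0}^{12} e^(−μ) μ^j/j! ≈ 0.6889.

0.6889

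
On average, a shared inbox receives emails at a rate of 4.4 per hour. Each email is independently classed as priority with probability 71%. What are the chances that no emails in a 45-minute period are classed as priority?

Thinning: the emails that are classed as priority themselves form a Poisson process with rate 0.71 × 4.4 = 3.124 per hour.
Over the interval, μ = 3.124 × 0.75 = 2.343 (a 45-minute period = 0.75 hours).
P(N = 0) = e^(−2.343) · 2.343^0/0! ≈ 0.0960.

0.0960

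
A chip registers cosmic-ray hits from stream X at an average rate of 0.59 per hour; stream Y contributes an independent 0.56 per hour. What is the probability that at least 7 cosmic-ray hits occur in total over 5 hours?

0.3536

Independent Poisson processes superpose: combined rate λ = 0.59 + 0.56 = 1.15 per hour.
Over the interval, μ = 1.15 × 5 = 5.75 (5 hours).
P(N ≥ 7) = 1 − P(N ≤ 6) ≈ 0.3536.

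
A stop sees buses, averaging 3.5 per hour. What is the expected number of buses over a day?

84

E[N] = λt = 3.5 × 24 = 84 (a day = 24 hours).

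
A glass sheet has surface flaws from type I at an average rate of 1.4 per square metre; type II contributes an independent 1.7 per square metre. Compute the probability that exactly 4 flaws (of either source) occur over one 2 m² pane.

0.1249

Independent Poisson processes superpose: combined rate λ = 1.4 + 1.7 = 3.1 per square metre.
Over the interval, μ = 3.1 × 2 = 6.2 (a 2 m² pane = 2 square metres).
P(N = 4) = e^(−6.2) · 6.2^4/4! ≈ 0.1249.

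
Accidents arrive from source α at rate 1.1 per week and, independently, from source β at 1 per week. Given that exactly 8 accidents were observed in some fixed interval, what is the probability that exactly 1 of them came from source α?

Given the total, each event is independently from source α with probability p = λ_α/(λ_α+λ_β) = 1.1/2.1 ≈ 0.5238.
So K ~ Binomial(8, 1.1/2.1): P(K = 1) = C(8,1) · (1.1/2.1)^1 · (1/2.1)^7 ≈ 0.0233.

0.0233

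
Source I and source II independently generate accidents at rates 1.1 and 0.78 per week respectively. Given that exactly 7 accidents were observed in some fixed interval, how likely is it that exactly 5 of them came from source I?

Given the total, each event is independently from source I with probability p = λ_I/(λ_I+λ_II) = 1.1/1.88 ≈ 0.5851.
So K ~ Binomial(7, 1.1/1.88): P(K = 5) = C(7,5) · (1.1/1.88)^5 · (0.78/1.88)^2 ≈ 0.2479.

0.2479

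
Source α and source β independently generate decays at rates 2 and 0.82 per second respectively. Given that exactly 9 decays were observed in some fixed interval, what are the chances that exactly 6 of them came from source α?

0.2628

Given the total, each event is independently from source α with probability p = λ_α/(λ_α+λ_β) = 2/2.82 ≈ 0.7092.
So K ~ Binomial(9, 2/2.82): P(K = 6) = C(9,6) · (2/2.82)^6 · (0.82/2.82)^3 ≈ 0.2628.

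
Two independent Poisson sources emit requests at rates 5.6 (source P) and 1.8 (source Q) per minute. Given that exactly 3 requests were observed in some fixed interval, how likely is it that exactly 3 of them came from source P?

0.4334

Given the total, each event is independently from source P with probability p = λ_P/(λ_P+λ_Q) = 5.6/7.4 ≈ 0.7568.
So K ~ Binomial(3, 5.6/7.4): P(K = 3) = C(3,3) · (5.6/7.4)^3 · (1.8/7.4)^0 ≈ 0.4334.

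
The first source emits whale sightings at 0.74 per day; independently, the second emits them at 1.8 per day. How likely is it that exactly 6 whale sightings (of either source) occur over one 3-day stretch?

0.1334

Independent Poisson processes superpose: combined rate λ = 0.74 + 1.8 = 2.54 per day.
Over the interval, μ = 2.54 × 3 = 7.62 (a 3-day stretch = 3 days).
P(N = 6) = e^(−7.62) · 7.62^6/6! ≈ 0.1334.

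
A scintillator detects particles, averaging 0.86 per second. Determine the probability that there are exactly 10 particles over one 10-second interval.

0.1123

Over the interval, μ = 0.86 × 10 = 8.6 (a 10-second interval = 10 seconds).
P(N = 10) = e^(−μ) μ^10/10! = e^(−8.6) · 8.6^10/3628800 ≈ 0.1123.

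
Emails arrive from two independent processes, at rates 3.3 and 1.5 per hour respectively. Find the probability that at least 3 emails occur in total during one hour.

Independent Poisson processes superpose: combined rate λ = 3.3 + 1.5 = 4.8 per hour.
So μ = 4.8.
P(N ≥ 3) = 1 − P(N ≤ 2) ≈ 0.8575.

0.8575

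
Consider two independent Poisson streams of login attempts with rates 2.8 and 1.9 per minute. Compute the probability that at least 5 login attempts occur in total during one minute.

0.5054

Independent Poisson processes superpose: combined rate λ = 2.8 + 1.9 = 4.7 per minute.
So μ = 4.7.
P(N ≥ 5) = 1 − P(N ≤ 4) ≈ 0.5054.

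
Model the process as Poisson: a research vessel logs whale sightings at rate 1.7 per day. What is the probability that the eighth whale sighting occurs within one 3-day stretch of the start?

Over the interval, μ = 1.7 × 3 = 5.1 (a 3-day stretch = 3 days).
The eighth arrival falls in the interval iff at least 8 events occur there: P(S_8 ≤ t) = P(N ≥ 8) = 1 − P(N ≤ 7) ≈ 0.1440.

0.1440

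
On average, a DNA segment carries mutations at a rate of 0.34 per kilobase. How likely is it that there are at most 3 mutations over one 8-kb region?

Over the interval, μ = 0.34 × 8 = 2.72 (an 8-kb region = 8 kilobases).
P(N ≤ 3) = Σ_{j=0}^{3} e^(−μ) μ^j/j! ≈ 0.7097.

0.7097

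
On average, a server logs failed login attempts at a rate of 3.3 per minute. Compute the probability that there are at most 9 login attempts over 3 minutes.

Over the interval, μ = 3.3 × 3 = 9.9 (3 minutes).
P(N ≤ 9) = Σ_{j=0}^{9} e^(−μ) μ^j/j! ≈ 0.4705.

0.4705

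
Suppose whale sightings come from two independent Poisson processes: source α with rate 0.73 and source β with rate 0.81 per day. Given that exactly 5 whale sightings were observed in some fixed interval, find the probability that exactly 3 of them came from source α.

0.2947

Given the total, each event is independently from source α with probability p = λ_α/(λ_α+λ_β) = 0.73/1.54 ≈ 0.4740.
So K ~ Binomial(5, 0.73/1.54): P(K = 3) = C(5,3) · (0.73/1.54)^3 · (0.81/1.54)^2 ≈ 0.2947.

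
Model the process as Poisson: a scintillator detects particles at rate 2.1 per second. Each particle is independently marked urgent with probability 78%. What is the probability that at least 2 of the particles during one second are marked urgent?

Thinning: the particles that are marked urgent themselves form a Poisson process with rate 0.78 × 2.1 = 1.638 per second.
So μ = 1.638.
P(N ≥ 2) = 1 − P(N ≤ 1) ≈ 0.4873.

0.4873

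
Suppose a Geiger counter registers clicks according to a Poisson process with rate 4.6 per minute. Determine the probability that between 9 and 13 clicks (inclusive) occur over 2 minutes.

0.4860

Over the interval, μ = 4.6 × 2 = 9.2 (2 minutes).
P(9 ≤ N ≤ 13) = Σ_{j=9}^{13} e^(−9.2) · 9.2^j/j! ≈ 0.4860.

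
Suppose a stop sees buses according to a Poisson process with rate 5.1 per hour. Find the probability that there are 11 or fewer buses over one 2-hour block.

Over the interval, μ = 5.1 × 2 = 10.2 (a 2-hour block = 2 hours).
P(N ≤ 11) = Σ_{j=0}^{11} e^(−μ) μ^j/j! ≈ 0.6738.

0.6738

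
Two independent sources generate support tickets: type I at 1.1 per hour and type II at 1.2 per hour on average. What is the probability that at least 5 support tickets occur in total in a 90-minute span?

0.2651

Independent Poisson processes superpose: combined rate λ = 1.1 + 1.2 = 2.3 per hour.
Over the interval, μ = 2.3 × 1.5 = 3.45 (a 90-minute span = 1.5 hours).
P(N ≥ 5) = 1 − P(N ≤ 4) ≈ 0.2651.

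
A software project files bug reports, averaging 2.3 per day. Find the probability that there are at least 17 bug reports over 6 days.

Over the interval, μ = 2.3 × 6 = 13.8 (6 days).
P(N ≥ 17) = 1 − P(N ≤ 16) = 1 − Σ_{j=0}^{16} e^(−μ) μ^j/j! ≈ 0.2270.

0.2270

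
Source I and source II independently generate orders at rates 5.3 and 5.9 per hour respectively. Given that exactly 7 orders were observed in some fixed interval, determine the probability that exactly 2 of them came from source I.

0.1908

Given the total, each event is independently from source I with probability p = λ_I/(λ_I+λ_II) = 5.3/11.2 ≈ 0.4732.
So K ~ Binomial(7, 5.3/11.2): P(K = 2) = C(7,2) · (5.3/11.2)^2 · (5.9/11.2)^5 ≈ 0.1908.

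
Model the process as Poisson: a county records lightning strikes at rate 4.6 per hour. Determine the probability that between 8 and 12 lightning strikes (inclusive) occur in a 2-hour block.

Over the interval, μ = 4.6 × 2 = 9.2 (a 2-hour block = 2 hours).
P(8 ≤ N ≤ 12) = Σ_{j=8}^{12} e^(−9.2) · 9.2^j/j! ≈ 0.5597.

0.5597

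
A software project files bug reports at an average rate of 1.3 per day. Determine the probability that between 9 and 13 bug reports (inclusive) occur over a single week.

Over the interval, μ = 1.3 × 7 = 9.1 (a week = 7 days).
P(9 ≤ N ≤ 13) = Σ_{j=9}^{13} e^(−9.1) · 9.1^j/j! ≈ 0.4784.

0.4784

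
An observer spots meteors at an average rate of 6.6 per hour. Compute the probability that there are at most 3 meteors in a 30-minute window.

Over the interval, μ = 6.6 × 0.5 = 3.3 (a 30-minute window = 0.5 hours).
P(N ≤ 3) = Σ_{j=0}^{3} e^(−μ) μ^j/j! ≈ 0.5803.

0.5803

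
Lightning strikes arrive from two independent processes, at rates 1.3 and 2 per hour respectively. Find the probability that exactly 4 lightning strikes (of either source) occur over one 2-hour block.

Independent Poisson processes superpose: combined rate λ = 1.3 + 2 = 3.3 per hour.
Over the interval, μ = 3.3 × 2 = 6.6 (a 2-hour block = 2 hours).
P(N = 4) = e^(−6.6) · 6.6^4/4! ≈ 0.1076.

0.1076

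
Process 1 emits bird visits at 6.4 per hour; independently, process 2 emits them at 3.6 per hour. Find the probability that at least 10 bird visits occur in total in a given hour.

Independent Poisson processes superpose: combined rate λ = 6.4 + 3.6 = 10 per hour.
So μ = 10.
P(N ≥ 10) = 1 − P(N ≤ 9) ≈ 0.5421.

0.5421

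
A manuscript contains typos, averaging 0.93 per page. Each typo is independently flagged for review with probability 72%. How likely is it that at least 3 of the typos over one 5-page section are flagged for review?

0.6501

Thinning: the typos that are flagged for review themselves form a Poisson process with rate 0.72 × 0.93 = 0.6696 per page.
Over the interval, μ = 0.6696 × 5 = 3.348 (a 5-page section = 5 pages).
P(N ≥ 3) = 1 − P(N ≤ 2) ≈ 0.6501.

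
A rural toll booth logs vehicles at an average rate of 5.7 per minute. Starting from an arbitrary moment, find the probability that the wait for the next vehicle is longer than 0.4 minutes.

0.1023

The wait for the next event is exponential with rate λ = 5.7 per minute.
P(T > 0.4) = e^(−λt) = e^(−5.7 × 0.4) = e^(−2.28) ≈ 0.1023.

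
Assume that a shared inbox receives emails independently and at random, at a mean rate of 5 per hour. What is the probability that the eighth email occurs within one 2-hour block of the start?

Over the interval, μ = 5 × 2 = 10 (a 2-hour block = 2 hours).
The eighth arrival falls in the interval iff at least 8 events occur there: P(S_8 ≤ t) = P(N ≥ 8) = 1 − P(N ≤ 7) ≈ 0.7798.

0.7798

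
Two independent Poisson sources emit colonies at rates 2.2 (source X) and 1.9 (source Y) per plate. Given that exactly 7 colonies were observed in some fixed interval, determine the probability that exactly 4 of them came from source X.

0.2888

Given the total, each event is independently from source X with probability p = λ_X/(λ_X+λ_Y) = 2.2/4.1 ≈ 0.5366.
So K ~ Binomial(7, 2.2/4.1): P(K = 4) = C(7,4) · (2.2/4.1)^4 · (1.9/4.1)^3 ≈ 0.2888.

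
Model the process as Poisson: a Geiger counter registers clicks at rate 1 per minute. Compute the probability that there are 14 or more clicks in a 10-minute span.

0.1355

Over the interval, μ = 1 × 10 = 10 (a 10-minute span = 10 minutes).
P(N ≥ 14) = 1 − P(N ≤ 13) = 1 − Σ_{j=0}^{13} e^(−μ) μ^j/j! ≈ 0.1355.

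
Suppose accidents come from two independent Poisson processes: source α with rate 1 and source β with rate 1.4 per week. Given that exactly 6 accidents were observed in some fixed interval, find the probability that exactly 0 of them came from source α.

0.0394

Given the total, each event is independently from source α with probability p = λ_α/(λ_α+λ_β) = 1/2.4 ≈ 0.4167.
So K ~ Binomial(6, 1/2.4): P(K = 0) = C(6,0) · (1/2.4)^0 · (1.4/2.4)^6 ≈ 0.0394.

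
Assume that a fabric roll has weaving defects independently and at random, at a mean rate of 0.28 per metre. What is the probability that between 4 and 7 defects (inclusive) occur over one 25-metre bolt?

Over the interval, μ = 0.28 × 25 = 7 (a 25-metre bolt = 25 metres).
P(4 ≤ N ≤ 7) = Σ_{j=4}^{7} e^(−7) · 7^j/j! ≈ 0.5169.

0.5169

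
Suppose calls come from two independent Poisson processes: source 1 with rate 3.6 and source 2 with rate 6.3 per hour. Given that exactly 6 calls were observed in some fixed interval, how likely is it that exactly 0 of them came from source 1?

Given the total, each event is independently from source 1 with probability p = λ_1/(λ_1+λ_2) = 3.6/9.9 ≈ 0.3636.
So K ~ Binomial(6, 3.6/9.9): P(K = 0) = C(6,0) · (3.6/9.9)^0 · (6.3/9.9)^6 ≈ 0.0664.

0.0664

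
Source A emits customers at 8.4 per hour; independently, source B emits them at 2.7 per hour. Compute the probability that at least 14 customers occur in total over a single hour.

0.2281

Independent Poisson processes superpose: combined rate λ = 8.4 + 2.7 = 11.1 per hour.
So μ = 11.1.
P(N ≥ 14) = 1 − P(N ≤ 13) ≈ 0.2281.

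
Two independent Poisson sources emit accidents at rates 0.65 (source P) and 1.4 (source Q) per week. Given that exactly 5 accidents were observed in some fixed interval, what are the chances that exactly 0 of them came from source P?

0.1485

Given the total, each event is independently from source P with probability p = λ_P/(λ_P+λ_Q) = 0.65/2.05 ≈ 0.3171.
So K ~ Binomial(5, 0.65/2.05): P(K = 0) = C(5,0) · (0.65/2.05)^0 · (1.4/2.05)^5 ≈ 0.1485.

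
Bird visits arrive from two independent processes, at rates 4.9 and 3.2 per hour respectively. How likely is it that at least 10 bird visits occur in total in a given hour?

Independent Poisson processes superpose: combined rate λ = 4.9 + 3.2 = 8.1 per hour.
So μ = 8.1.
P(N ≥ 10) = 1 − P(N ≤ 9) ≈ 0.2959.

0.2959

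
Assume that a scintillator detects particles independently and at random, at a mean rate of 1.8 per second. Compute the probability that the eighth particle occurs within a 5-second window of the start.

0.6761

Over the interval, μ = 1.8 × 5 = 9 (a 5-second window = 5 seconds).
The eighth arrival falls in the interval iff at least 8 events occur there: P(S_8 ≤ t) = P(N ≥ 8) = 1 − P(N ≤ 7) ≈ 0.6761.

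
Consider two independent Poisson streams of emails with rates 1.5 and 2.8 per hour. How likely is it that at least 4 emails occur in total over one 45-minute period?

Independent Poisson processes superpose: combined rate λ = 1.5 + 2.8 = 4.3 per hour.
Over the interval, μ = 4.3 × 0.75 = 3.225 (a 45-minute period = 0.75 hours).
P(N ≥ 4) = 1 − P(N ≤ 3) ≈ 0.4030.

0.4030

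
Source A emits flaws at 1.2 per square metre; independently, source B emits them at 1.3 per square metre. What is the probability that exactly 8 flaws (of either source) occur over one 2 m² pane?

0.0653

Independent Poisson processes superpose: combined rate λ = 1.2 + 1.3 = 2.5 per square metre.
Over the interval, μ = 2.5 × 2 = 5 (a 2 m² pane = 2 square metres).
P(N = 8) = e^(−5) · 5^8/8! ≈ 0.0653.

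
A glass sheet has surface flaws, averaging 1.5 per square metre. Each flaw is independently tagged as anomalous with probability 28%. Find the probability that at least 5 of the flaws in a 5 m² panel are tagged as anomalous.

Thinning: the flaws that are tagged as anomalous themselves form a Poisson process with rate 0.28 × 1.5 = 0.42 per square metre.
Over the interval, μ = 0.42 × 5 = 2.1 (a 5 m² panel = 5 square metres).
P(N ≥ 5) = 1 − P(N ≤ 4) ≈ 0.0621.

0.0621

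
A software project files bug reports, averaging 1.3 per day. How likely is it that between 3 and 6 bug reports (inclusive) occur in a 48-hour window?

0.4644

Over the interval, μ = 1.3 × 2 = 2.6 (a 48-hour window = 2 days).
P(3 ≤ N ≤ 6) = Σ_{j=3}^{6} e^(−2.6) · 2.6^j/j! ≈ 0.4644.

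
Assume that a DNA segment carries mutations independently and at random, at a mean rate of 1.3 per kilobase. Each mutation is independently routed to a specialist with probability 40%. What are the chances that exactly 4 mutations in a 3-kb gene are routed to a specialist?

Thinning: the mutations that are routed to a specialist themselves form a Poisson process with rate 0.4 × 1.3 = 0.52 per kilobase.
Over the interval, μ = 0.52 × 3 = 1.56 (a 3-kb gene = 3 kilobases).
P(N = 4) = e^(−1.56) · 1.56^4/4! ≈ 0.0519.

0.0519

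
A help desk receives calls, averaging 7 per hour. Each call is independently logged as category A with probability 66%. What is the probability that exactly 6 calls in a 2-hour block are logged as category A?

Thinning: the calls that are logged as category A themselves form a Poisson process with rate 0.66 × 7 = 4.62 per hour.
Over the interval, μ = 4.62 × 2 = 9.24 (a 2-hour block = 2 hours).
P(N = 6) = e^(−9.24) · 9.24^6/6! ≈ 0.0839.

0.0839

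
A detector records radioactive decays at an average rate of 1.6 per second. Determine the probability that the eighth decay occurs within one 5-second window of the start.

Over the interval, μ = 1.6 × 5 = 8 (a 5-second window = 5 seconds).
The eighth arrival falls in the interval iff at least 8 events occur there: P(S_8 ≤ t) = P(N ≥ 8) = 1 − P(N ≤ 7) ≈ 0.5470.

0.5470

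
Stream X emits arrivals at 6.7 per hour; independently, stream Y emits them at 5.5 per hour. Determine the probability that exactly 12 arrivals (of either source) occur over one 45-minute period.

0.0764

Independent Poisson processes superpose: combined rate λ = 6.7 + 5.5 = 12.2 per hour.
Over the interval, μ = 12.2 × 0.75 = 9.15 (a 45-minute period = 0.75 hours).
P(N = 12) = e^(−9.15) · 9.15^12/12! ≈ 0.0764.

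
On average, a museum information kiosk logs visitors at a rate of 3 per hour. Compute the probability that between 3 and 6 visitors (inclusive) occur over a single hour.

With mean μ = 3 per hour,
P(3 ≤ N ≤ 6) = Σ_{j=3}^{6} e^(−3) · 3^j/j! ≈ 0.5433.

0.5433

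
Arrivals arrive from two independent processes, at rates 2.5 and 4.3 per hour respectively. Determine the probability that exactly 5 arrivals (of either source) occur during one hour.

Independent Poisson processes superpose: combined rate λ = 2.5 + 4.3 = 6.8 per hour.
So μ = 6.8.
P(N = 5) = e^(−6.8) · 6.8^5/5! ≈ 0.1349.

0.1349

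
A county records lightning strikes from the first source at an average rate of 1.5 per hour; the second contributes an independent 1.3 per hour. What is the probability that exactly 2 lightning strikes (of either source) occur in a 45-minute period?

Independent Poisson processes superpose: combined rate λ = 1.5 + 1.3 = 2.8 per hour.
Over the interval, μ = 2.8 × 0.75 = 2.1 (a 45-minute period = 0.75 hours).
P(N = 2) = e^(−2.1) · 2.1^2/2! ≈ 0.2700.

0.2700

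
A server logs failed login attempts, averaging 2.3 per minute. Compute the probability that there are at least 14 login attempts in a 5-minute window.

Over the interval, μ = 2.3 × 5 = 11.5 (a 5-minute window = 5 minutes).
P(N ≥ 14) = 1 − P(N ≤ 13) = 1 − Σ_{j=0}^{13} e^(−μ) μ^j/j! ≈ 0.2670.

0.2670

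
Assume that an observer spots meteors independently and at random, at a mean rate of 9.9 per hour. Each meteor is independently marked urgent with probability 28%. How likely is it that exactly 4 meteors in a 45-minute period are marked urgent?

Thinning: the meteors that are marked urgent themselves form a Poisson process with rate 0.28 × 9.9 = 2.772 per hour.
Over the interval, μ = 2.772 × 0.75 = 2.079 (a 45-minute period = 0.75 hours).
P(N = 4) = e^(−2.079) · 2.079^4/4! ≈ 0.0973.

0.0973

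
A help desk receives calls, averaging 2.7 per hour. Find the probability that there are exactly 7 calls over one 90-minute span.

Over the interval, μ = 2.7 × 1.5 = 4.05 (a 90-minute span = 1.5 hours).
P(N = 7) = e^(−μ) μ^7/7! = e^(−4.05) · 4.05^7/5040 ≈ 0.0618.

0.0618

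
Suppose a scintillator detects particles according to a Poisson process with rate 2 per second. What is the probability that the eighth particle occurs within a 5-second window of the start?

Over the interval, μ = 2 × 5 = 10 (a 5-second window = 5 seconds).
The eighth arrival falls in the interval iff at least 8 events occur there: P(S_8 ≤ t) = P(N ≥ 8) = 1 − P(N ≤ 7) ≈ 0.7798.

0.7798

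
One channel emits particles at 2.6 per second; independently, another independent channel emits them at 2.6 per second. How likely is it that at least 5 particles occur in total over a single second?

0.5939

Independent Poisson processes superpose: combined rate λ = 2.6 + 2.6 = 5.2 per second.
So μ = 5.2.
P(N ≥ 5) = 1 − P(N ≤ 4) ≈ 0.5939.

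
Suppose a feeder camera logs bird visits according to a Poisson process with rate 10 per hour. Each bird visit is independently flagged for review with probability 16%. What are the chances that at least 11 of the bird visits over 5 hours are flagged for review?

Thinning: the bird visits that are flagged for review themselves form a Poisson process with rate 0.16 × 10 = 1.6 per hour.
Over the interval, μ = 1.6 × 5 = 8 (5 hours).
P(N ≥ 11) = 1 − P(N ≤ 10) ≈ 0.1841.

0.1841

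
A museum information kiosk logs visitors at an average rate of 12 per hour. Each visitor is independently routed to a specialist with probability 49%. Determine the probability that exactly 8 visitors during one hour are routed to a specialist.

0.0990

Thinning: the visitors that are routed to a specialist themselves form a Poisson process with rate 0.49 × 12 = 5.88 per hour.
So μ = 5.88.
P(N = 8) = e^(−5.88) · 5.88^8/8! ≈ 0.0990.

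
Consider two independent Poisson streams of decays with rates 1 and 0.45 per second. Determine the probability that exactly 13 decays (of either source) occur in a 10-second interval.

Independent Poisson processes superpose: combined rate λ = 1 + 0.45 = 1.45 per second.
Over the interval, μ = 1.45 × 10 = 14.5 (a 10-second interval = 10 seconds).
P(N = 13) = e^(−14.5) · 14.5^13/13! ≈ 0.1014.

0.1014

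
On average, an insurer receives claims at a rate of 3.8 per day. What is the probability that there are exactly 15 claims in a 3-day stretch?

Over the interval, μ = 3.8 × 3 = 11.4 (a 3-day stretch = 3 days).
P(N = 15) = e^(−μ) μ^15/15! = e^(−11.4) · 11.4^15/1307674368000 ≈ 0.0611.

0.0611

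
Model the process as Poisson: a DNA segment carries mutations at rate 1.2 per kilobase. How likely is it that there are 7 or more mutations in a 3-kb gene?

Over the interval, μ = 1.2 × 3 = 3.6 (a 3-kb gene = 3 kilobases).
P(N ≥ 7) = 1 − P(N ≤ 6) = 1 − Σ_{j=0}^{6} e^(−μ) μ^j/j! ≈ 0.0733.

0.0733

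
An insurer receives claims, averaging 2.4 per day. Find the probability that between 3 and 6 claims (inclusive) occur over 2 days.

0.6483

Over the interval, μ = 2.4 × 2 = 4.8 (2 days).
P(3 ≤ N ≤ 6) = Σ_{j=3}^{6} e^(−4.8) · 4.8^j/j! ≈ 0.6483.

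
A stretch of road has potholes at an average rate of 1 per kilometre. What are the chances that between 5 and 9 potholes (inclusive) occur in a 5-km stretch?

0.5277

Over the interval, μ = 1 × 5 = 5 (a 5-km stretch = 5 kilometres).
P(5 ≤ N ≤ 9) = Σ_{j=5}^{9} e^(−5) · 5^j/j! ≈ 0.5277.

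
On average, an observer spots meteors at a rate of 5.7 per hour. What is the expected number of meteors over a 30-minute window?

E[N] = λt = 5.7 × 0.5 = 2.85 (a 30-minute window = 0.5 hours).

2.85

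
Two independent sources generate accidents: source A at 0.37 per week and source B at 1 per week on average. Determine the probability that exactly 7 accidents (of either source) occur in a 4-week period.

0.1228

Independent Poisson processes superpose: combined rate λ = 0.37 + 1 = 1.37 per week.
Over the interval, μ = 1.37 × 4 = 5.48 (a 4-week period = 4 weeks).
P(N = 7) = e^(−5.48) · 5.48^7/7! ≈ 0.1228.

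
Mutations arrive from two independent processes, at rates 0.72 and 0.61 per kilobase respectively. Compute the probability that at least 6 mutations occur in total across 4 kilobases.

0.4400

Independent Poisson processes superpose: combined rate λ = 0.72 + 0.61 = 1.33 per kilobase.
Over the interval, μ = 1.33 × 4 = 5.32 (4 kilobases).
P(N ≥ 6) = 1 − P(N ≤ 5) ≈ 0.4400.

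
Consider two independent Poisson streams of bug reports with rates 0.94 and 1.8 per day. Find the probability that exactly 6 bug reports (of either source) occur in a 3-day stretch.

Independent Poisson processes superpose: combined rate λ = 0.94 + 1.8 = 2.74 per day.
Over the interval, μ = 2.74 × 3 = 8.22 (a 3-day stretch = 3 days).
P(N = 6) = e^(−8.22) · 8.22^6/6! ≈ 0.1153.

0.1153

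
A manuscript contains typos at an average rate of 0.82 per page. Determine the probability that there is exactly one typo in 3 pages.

Over the interval, μ = 0.82 × 3 = 2.46 (3 pages).
P(N = 1) = e^(−μ) μ^1/1! = e^(−2.46) · 2.46^1/1 ≈ 0.2102.

0.2102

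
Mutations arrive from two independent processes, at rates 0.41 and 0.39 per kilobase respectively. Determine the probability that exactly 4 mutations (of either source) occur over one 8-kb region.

0.1162

Independent Poisson processes superpose: combined rate λ = 0.41 + 0.39 = 0.8 per kilobase.
Over the interval, μ = 0.8 × 8 = 6.4 (an 8-kb region = 8 kilobases).
P(N = 4) = e^(−6.4) · 6.4^4/4! ≈ 0.1162.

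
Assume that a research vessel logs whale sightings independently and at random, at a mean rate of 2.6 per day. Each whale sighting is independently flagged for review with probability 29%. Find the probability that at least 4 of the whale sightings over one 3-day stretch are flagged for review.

0.1930

Thinning: the whale sightings that are flagged for review themselves form a Poisson process with rate 0.29 × 2.6 = 0.754 per day.
Over the interval, μ = 0.754 × 3 = 2.262 (a 3-day stretch = 3 days).
P(N ≥ 4) = 1 − P(N ≤ 3) ≈ 0.1930.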